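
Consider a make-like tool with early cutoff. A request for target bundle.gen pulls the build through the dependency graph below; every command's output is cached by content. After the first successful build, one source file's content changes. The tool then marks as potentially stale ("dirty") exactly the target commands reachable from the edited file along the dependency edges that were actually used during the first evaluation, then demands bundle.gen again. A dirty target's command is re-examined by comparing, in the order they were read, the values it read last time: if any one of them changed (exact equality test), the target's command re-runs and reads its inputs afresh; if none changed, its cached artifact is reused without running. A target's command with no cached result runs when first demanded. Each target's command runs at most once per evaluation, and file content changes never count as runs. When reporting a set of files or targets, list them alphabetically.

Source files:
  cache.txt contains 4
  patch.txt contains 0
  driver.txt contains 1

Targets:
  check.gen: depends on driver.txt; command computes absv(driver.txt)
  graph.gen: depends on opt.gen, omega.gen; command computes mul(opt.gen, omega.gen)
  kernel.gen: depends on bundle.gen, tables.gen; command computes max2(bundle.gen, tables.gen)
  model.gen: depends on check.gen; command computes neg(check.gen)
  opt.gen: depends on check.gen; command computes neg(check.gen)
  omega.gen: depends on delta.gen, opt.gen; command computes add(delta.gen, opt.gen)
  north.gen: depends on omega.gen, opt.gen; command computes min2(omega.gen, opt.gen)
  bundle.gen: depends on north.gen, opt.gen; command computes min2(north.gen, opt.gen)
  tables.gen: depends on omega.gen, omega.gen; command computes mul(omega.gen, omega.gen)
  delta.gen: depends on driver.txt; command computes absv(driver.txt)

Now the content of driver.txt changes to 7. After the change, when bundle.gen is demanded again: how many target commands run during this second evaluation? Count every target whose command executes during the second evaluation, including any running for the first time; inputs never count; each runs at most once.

First demand of the output computes:
  check.gen = absv(1) = 1
  delta.gen = absv(1) = 1
  opt.gen = neg(1) = -1
  omega.gen = add(1, -1) = 0
  north.gen = min2(0, -1) = -1
  bundle.gen = min2(-1, -1) = -1

After the edit, cleaning proceeds:
  check.gen: a read changed (driver.txt 1->7) — executes, giving 7.
  delta.gen: a read changed (driver.txt 1->7) — executes, giving 7.
  opt.gen: a read changed (check.gen 1->7) — executes, giving -7.
  omega.gen: a read changed (delta.gen 1->7; opt.gen -1->-7) — executes, giving 0 — identical to its old value.
  north.gen: a read changed (opt.gen -1->-7) — executes, giving -7.
  bundle.gen: a read changed (north.gen -1->-7; opt.gen -1->-7) — executes, giving -7.

6 target commands run: bundle.gen, check.gen, delta.gen, north.gen, omega.gen, opt.gen.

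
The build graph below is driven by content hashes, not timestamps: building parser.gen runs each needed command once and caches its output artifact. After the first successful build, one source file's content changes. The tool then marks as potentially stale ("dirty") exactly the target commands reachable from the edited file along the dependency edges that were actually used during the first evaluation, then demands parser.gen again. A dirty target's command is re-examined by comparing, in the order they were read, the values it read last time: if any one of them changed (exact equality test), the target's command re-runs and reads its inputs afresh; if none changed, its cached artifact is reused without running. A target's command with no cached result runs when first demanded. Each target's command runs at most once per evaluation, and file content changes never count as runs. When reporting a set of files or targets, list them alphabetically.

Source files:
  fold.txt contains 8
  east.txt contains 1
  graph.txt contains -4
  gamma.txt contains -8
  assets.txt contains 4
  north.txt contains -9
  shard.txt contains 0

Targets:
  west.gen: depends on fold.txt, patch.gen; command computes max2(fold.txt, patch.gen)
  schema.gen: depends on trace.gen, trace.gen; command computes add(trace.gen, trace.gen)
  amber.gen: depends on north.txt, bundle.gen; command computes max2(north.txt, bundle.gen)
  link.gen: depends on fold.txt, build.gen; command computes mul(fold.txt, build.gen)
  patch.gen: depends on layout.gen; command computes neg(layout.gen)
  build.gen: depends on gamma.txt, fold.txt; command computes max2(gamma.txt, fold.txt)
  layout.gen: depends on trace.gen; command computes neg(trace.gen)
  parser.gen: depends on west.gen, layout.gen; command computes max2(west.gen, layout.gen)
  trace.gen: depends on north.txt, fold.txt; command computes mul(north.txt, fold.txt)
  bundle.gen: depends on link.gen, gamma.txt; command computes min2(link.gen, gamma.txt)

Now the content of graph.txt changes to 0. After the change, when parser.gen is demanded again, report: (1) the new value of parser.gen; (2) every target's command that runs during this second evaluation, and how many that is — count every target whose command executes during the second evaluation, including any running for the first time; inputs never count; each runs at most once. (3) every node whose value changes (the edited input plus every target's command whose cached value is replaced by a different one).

parser.gen now evaluates to 72.
Run set: none (0 run).
Changed values: graph.txt.
The important point: nothing the output needs ever reads graph.txt, so the edit is invisible to it.

Initial pass — values computed on the first demand:
  trace.gen = mul(-9, 8) = -72
  layout.gen = neg(-72) = 72
  patch.gen = neg(72) = -72
  west.gen = max2(8, -72) = 8
  parser.gen = max2(8, 72) = 72

Second demand — change propagation:
  no demanded computation ever read graph.txt, so the edit dirties nothing and nothing runs.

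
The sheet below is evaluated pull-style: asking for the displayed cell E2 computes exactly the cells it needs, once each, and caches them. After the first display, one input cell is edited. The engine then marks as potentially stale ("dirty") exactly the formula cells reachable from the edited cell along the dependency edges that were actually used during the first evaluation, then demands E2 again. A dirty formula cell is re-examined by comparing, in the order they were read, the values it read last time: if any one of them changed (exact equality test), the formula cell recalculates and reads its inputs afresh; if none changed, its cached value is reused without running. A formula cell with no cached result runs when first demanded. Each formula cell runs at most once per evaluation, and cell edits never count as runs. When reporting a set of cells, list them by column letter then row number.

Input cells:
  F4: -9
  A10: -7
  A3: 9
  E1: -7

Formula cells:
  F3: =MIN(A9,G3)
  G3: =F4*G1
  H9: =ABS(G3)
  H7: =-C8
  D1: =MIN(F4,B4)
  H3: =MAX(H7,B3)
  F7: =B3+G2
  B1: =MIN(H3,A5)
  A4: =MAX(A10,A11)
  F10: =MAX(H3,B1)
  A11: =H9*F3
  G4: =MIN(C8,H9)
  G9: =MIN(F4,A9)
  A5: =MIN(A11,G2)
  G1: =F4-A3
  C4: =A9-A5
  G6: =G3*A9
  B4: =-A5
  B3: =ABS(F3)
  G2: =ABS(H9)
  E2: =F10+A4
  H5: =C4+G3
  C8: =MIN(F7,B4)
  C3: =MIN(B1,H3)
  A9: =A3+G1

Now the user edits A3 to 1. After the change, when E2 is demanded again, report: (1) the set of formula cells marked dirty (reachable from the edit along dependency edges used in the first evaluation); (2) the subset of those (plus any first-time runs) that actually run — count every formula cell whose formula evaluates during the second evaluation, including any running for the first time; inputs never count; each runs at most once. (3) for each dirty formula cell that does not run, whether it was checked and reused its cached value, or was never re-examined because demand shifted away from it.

The edit dirties: A4, A5, A9, A11, B1, B3, B4, C8, E2, F3, F7, F10, G1, G2, G3, H3, H7, H9.
16 formula cells run: A4, A5, A9, A11, B1, B4, C8, F3, F7, F10, G1, G2, G3, H3, H7, H9.
Cache hits after checking: B3, E2.
Note where the cutoff bites: B3 is checked, finds nothing changed, and keeps its cache.

First demand of the output computes:
  G1 = -9 - 9 = -18
  A9 = 9 + -18 = -9
  G3 = -9 * -18 = 162
  F3 = MIN(-9, 162) = -9
  B3 = ABS(-9) = 9
  H9 = ABS(162) = 162
  A11 = 162 * -9 = -1458
  A4 = MAX(-7, -1458) = -7
  G2 = ABS(162) = 162
  A5 = MIN(-1458, 162) = -1458
  B4 = -(-1458) = 1458
  F7 = 9 + 162 = 171
  C8 = MIN(171, 1458) = 171
  H7 = -(171) = -171
  H3 = MAX(-171, 9) = 9
  B1 = MIN(9, -1458) = -1458
  F10 = MAX(9, -1458) = 9
  E2 = 9 + -7 = 2

After the edit, cleaning proceeds:
  G1: a read changed (A3 9->1) — executes, giving -10.
  A9: a read changed (A3 9->1; G1 -18->-10) — executes, giving -9 — identical to its old value.
  G3: a read changed (G1 -18->-10) — executes, giving 90.
  F3: a read changed (G3 162->90) — executes, giving -9 — identical to its old value.
  B3: dirty, but its reads are unchanged (F3 unchanged); cached 9 stands.
  H9: a read changed (G3 162->90) — executes, giving 90.
  A11: a read changed (H9 162->90) — executes, giving -810.
  A4: a read changed (A11 -1458->-810) — executes, giving -7 — identical to its old value.
  G2: a read changed (H9 162->90) — executes, giving 90.
  A5: a read changed (A11 -1458->-810; G2 162->90) — executes, giving -810.
  B4: a read changed (A5 -1458->-810) — executes, giving 810.
  F7: a read changed (G2 162->90) — executes, giving 99.
  C8: a read changed (F7 171->99; B4 1458->810) — executes, giving 99.
  H7: a read changed (C8 171->99) — executes, giving -99.
  H3: a read changed (H7 -171->-99) — executes, giving 9 — identical to its old value.
  B1: a read changed (A5 -1458->-810) — executes, giving -810.
  F10: a read changed (B1 -1458->-810) — executes, giving 9 — identical to its old value.
  E2: dirty, but its reads are unchanged (F10 unchanged, A4 unchanged); cached 2 stands.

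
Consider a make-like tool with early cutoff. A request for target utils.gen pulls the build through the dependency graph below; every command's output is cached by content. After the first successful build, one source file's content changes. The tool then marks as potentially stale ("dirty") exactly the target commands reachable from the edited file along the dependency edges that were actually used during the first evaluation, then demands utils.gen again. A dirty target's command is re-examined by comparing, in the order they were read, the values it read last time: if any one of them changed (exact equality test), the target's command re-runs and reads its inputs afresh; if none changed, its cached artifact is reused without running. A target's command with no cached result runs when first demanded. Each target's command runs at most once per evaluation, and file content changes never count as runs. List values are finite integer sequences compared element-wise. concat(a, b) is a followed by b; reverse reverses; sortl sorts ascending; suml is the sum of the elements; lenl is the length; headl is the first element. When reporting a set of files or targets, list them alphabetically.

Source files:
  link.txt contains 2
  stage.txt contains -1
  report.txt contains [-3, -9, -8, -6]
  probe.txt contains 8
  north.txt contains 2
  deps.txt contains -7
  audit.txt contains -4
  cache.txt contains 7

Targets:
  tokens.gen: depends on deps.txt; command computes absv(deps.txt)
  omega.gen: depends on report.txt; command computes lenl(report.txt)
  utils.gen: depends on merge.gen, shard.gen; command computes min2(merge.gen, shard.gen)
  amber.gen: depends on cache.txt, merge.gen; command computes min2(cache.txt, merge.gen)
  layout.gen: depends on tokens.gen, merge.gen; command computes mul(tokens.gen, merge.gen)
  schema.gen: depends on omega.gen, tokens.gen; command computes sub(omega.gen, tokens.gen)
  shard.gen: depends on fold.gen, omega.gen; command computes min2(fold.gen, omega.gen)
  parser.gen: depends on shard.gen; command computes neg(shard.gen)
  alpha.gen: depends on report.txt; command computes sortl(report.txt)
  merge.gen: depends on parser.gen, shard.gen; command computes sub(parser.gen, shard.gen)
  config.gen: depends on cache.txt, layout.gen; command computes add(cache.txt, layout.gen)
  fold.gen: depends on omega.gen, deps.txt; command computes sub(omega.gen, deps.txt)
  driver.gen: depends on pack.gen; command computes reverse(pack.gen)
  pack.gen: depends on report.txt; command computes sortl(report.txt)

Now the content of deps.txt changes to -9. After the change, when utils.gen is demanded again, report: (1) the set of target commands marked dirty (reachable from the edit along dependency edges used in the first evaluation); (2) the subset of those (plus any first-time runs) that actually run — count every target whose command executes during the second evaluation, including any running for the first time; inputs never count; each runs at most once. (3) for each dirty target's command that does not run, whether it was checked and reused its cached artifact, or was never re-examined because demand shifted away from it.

The edit dirties: fold.gen, merge.gen, parser.gen, shard.gen, utils.gen.
2 target commands run: fold.gen, shard.gen.
Cache hits after checking: merge.gen, parser.gen, utils.gen.
Note the absorption at shard.gen: it re-runs yet its value is the same, leaving the output's value untouched.

First demand of the output computes:
  omega.gen = lenl([-3, -9, -8, -6]) = 4
  fold.gen = sub(4, -7) = 11
  shard.gen = min2(11, 4) = 4
  parser.gen = neg(4) = -4
  merge.gen = sub(-4, 4) = -8
  utils.gen = min2(-8, 4) = -8

After the edit, cleaning proceeds:
  fold.gen: a read changed (deps.txt -7->-9) — executes, giving 13.
  shard.gen: a read changed (fold.gen 11->13) — executes, giving 4 — identical to its old value.
  parser.gen: dirty, but its reads are unchanged (shard.gen unchanged); cached -4 stands.
  merge.gen: dirty, but its reads are unchanged (parser.gen unchanged, shard.gen unchanged); cached -8 stands.
  utils.gen: dirty, but its reads are unchanged (merge.gen unchanged, shard.gen unchanged); cached -8 stands.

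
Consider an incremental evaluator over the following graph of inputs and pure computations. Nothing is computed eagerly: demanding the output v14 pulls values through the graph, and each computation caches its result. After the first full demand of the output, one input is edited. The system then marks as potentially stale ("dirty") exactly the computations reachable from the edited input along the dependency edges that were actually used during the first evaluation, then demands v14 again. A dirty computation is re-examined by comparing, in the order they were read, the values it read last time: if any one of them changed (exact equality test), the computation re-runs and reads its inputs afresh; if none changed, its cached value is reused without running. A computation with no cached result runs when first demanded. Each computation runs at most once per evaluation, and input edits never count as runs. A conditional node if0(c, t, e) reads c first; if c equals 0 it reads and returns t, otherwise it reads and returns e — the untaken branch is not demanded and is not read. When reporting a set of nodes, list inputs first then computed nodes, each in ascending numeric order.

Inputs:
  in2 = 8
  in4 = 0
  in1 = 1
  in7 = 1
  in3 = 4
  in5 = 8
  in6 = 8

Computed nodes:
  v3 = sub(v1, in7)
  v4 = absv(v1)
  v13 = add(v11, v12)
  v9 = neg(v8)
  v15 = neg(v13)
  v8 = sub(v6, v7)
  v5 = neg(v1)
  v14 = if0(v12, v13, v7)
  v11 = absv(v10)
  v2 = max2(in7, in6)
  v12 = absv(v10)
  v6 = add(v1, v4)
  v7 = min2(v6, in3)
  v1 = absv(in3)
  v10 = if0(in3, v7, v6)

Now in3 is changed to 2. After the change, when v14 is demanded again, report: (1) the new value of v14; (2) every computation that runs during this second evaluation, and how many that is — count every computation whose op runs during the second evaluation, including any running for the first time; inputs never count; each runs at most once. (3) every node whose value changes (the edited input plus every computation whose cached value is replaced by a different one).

Initial pass — values computed on the first demand:
  v1 = absv(4) = 4
  v4 = absv(4) = 4
  v6 = add(4, 4) = 8
  v7 = min2(8, 4) = 4
  v10 = if0(in3=4 -> else branch v6) = 8
  v12 = absv(8) = 8
  v14 = if0(v12=8 -> else branch v7) = 4

Second demand — change propagation:
  v1: re-runs because in3 4->2; new result 2.
  v4: re-runs because v1 4->2; new result 2.
  v6: re-runs because v1 4->2; v4 4->2; new result 4.
  v7: re-runs because v6 8->4; in3 4->2; new result 2.
  v10: re-runs because in3 4->2; v6 8->4; new result 4.
  v12: re-runs because v10 8->4; new result 4.
  v14: re-runs because v12 8->4; v7 4->2; new result 2.

v14 now evaluates to 2.
Run set: v1, v4, v6, v7, v10, v12, v14 (7 run).
Changed values: in3, v1, v4, v6, v7, v10, v12, v14.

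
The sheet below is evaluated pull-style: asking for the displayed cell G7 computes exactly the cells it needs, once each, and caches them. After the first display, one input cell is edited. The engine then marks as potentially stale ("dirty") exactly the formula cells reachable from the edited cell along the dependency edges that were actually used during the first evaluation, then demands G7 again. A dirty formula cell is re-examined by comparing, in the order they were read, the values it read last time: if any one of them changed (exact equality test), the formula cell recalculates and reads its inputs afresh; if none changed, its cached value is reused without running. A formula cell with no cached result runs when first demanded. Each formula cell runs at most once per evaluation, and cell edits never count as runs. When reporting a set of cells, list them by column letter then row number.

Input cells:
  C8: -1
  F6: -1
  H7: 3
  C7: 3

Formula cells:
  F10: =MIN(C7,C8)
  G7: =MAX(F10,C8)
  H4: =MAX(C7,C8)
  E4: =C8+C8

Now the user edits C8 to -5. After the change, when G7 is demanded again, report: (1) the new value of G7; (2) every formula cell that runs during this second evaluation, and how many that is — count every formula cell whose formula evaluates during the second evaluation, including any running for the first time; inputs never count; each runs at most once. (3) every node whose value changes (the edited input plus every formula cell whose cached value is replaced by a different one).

Demanding G7 again yields -5.
2 formula cells run: F10, G7.
The nodes whose values change: C8, F10, G7.

First demand of the output computes:
  F10 = MIN(3, -1) = -1
  G7 = MAX(-1, -1) = -1

After the edit, cleaning proceeds:
  F10: a read changed (C8 -1->-5) — executes, giving -5.
  G7: a read changed (F10 -1->-5; C8 -1->-5) — executes, giving -5.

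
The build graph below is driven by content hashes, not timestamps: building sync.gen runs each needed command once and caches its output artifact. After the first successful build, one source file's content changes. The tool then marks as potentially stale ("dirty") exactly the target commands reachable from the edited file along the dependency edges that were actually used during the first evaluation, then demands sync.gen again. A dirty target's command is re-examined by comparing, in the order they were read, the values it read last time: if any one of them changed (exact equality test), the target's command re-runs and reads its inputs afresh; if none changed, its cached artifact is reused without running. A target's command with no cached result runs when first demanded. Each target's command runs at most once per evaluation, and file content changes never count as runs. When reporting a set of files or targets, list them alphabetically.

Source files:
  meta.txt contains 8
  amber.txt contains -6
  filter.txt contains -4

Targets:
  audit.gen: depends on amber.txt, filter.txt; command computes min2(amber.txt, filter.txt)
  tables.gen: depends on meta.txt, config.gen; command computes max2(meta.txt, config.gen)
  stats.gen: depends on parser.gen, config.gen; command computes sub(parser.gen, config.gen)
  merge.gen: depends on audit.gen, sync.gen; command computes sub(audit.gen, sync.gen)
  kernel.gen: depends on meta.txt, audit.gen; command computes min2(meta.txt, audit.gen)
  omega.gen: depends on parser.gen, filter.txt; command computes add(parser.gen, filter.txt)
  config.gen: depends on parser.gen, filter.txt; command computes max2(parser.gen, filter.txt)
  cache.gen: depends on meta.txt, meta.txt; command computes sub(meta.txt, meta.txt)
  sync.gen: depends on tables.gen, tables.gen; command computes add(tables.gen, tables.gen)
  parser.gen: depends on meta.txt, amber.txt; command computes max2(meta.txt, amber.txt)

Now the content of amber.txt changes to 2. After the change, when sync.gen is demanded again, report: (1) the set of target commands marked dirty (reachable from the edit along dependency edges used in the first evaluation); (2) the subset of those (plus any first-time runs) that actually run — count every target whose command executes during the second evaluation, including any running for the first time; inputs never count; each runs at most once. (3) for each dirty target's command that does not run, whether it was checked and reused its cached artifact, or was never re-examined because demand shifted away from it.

Dirty set: config.gen, parser.gen, sync.gen, tables.gen.
Run set: parser.gen (1 run).
Re-examined without running (cache reused): config.gen, sync.gen, tables.gen.
The important point: parser.gen recomputes to an identical value, and the output ends up unchanged.

Initial pass — values computed on the first demand:
  parser.gen = max2(8, -6) = 8
  config.gen = max2(8, -4) = 8
  tables.gen = max2(8, 8) = 8
  sync.gen = add(8, 8) = 16

Second demand — change propagation:
  parser.gen: re-runs because amber.txt -6->2; new result 8 (unchanged).
  config.gen: re-examined; everything it read last time is the same (parser.gen unchanged, filter.txt unchanged) — cache 8 kept, no run.
  tables.gen: re-examined; everything it read last time is the same (meta.txt unchanged, config.gen unchanged) — cache 8 kept, no run.
  sync.gen: re-examined; everything it read last time is the same (tables.gen unchanged, tables.gen unchanged) — cache 16 kept, no run.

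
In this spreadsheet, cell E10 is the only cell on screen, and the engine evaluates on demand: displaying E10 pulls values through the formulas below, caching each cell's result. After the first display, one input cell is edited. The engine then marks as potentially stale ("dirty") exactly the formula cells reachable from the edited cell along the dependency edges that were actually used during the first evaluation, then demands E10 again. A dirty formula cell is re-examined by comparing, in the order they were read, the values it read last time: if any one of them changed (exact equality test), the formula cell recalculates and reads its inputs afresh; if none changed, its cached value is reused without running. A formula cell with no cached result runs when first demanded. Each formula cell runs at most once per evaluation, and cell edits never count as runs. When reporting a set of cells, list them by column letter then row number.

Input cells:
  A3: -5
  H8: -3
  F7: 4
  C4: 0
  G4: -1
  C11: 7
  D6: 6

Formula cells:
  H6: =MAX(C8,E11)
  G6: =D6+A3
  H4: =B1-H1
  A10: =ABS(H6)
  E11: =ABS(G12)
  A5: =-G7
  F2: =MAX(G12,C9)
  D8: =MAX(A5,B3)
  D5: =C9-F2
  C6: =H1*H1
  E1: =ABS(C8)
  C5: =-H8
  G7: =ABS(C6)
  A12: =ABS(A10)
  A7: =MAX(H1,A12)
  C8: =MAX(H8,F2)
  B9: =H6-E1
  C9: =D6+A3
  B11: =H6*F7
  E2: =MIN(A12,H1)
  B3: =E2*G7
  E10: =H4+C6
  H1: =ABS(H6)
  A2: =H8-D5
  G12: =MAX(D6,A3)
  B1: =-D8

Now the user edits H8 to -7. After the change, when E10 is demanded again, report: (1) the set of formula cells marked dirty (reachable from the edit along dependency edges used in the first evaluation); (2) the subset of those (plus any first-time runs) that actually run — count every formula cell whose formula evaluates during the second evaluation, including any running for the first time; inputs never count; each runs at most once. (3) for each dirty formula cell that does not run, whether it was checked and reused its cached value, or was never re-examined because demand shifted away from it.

Dirty set: A5, A10, A12, B1, B3, C6, C8, D8, E2, E10, G7, H1, H4, H6.
Run set: C8 (1 run).
Re-examined without running (cache reused): A5, A10, A12, B1, B3, C6, D8, E2, E10, G7, H1, H4, H6.
The important point: C8 recomputes to an identical value, and the output ends up unchanged.

Initial pass — values computed on the first demand:
  C9 = 6 + -5 = 1
  G12 = MAX(6, -5) = 6
  E11 = ABS(6) = 6
  F2 = MAX(6, 1) = 6
  C8 = MAX(-3, 6) = 6
  H6 = MAX(6, 6) = 6
  A10 = ABS(6) = 6
  A12 = ABS(6) = 6
  H1 = ABS(6) = 6
  C6 = 6 * 6 = 36
  E2 = MIN(6, 6) = 6
  G7 = ABS(36) = 36
  A5 = -(36) = -36
  B3 = 6 * 36 = 216
  D8 = MAX(-36, 216) = 216
  B1 = -(216) = -216
  H4 = -216 - 6 = -222
  E10 = -222 + 36 = -186

Second demand — change propagation:
  C8: re-runs because H8 -3->-7; new result 6 (unchanged).
  H6: re-examined; everything it read last time is the same (C8 unchanged, E11 unchanged) — cache 6 kept, no run.
  A10: re-examined; everything it read last time is the same (H6 unchanged) — cache 6 kept, no run.
  A12: re-examined; everything it read last time is the same (A10 unchanged) — cache 6 kept, no run.
  H1: re-examined; everything it read last time is the same (H6 unchanged) — cache 6 kept, no run.
  C6: re-examined; everything it read last time is the same (H1 unchanged, H1 unchanged) — cache 36 kept, no run.
  E2: re-examined; everything it read last time is the same (A12 unchanged, H1 unchanged) — cache 6 kept, no run.
  G7: re-examined; everything it read last time is the same (C6 unchanged) — cache 36 kept, no run.
  A5: re-examined; everything it read last time is the same (G7 unchanged) — cache -36 kept, no run.
  B3: re-examined; everything it read last time is the same (E2 unchanged, G7 unchanged) — cache 216 kept, no run.
  D8: re-examined; everything it read last time is the same (A5 unchanged, B3 unchanged) — cache 216 kept, no run.
  B1: re-examined; everything it read last time is the same (D8 unchanged) — cache -216 kept, no run.
  H4: re-examined; everything it read last time is the same (B1 unchanged, H1 unchanged) — cache -222 kept, no run.
  E10: re-examined; everything it read last time is the same (H4 unchanged, C6 unchanged) — cache -186 kept, no run.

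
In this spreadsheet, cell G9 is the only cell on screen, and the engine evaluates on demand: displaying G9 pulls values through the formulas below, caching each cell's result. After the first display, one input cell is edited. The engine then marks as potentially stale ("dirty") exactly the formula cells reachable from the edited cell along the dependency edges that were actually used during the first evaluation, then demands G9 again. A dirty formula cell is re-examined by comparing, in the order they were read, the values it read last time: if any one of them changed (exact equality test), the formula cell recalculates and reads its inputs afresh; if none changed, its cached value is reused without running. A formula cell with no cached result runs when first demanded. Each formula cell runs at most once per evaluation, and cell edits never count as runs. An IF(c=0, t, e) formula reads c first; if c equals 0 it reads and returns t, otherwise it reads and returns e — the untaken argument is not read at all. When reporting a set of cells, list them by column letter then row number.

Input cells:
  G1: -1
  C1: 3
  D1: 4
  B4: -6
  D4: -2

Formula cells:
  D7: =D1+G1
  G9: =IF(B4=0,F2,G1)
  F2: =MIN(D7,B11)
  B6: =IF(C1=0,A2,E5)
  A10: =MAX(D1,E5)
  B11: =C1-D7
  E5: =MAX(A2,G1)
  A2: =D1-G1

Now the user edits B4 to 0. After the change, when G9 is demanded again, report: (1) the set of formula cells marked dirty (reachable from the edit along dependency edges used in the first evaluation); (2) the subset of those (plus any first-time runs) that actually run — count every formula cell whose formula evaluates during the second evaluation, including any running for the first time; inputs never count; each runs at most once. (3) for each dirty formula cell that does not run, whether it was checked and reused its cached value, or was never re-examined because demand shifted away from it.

Dirty set: G9.
Run set: B11, D7, F2, G9 (4 run).
All dirty formula cells ended up running.
The important point: the flipped condition pulls in fresh nodes; B11, D7, F2 run for the first time.

Initial pass — values computed on the first demand:
  G9 = IF(B4=0: B4=-6 -> else branch G1) = -1

Second demand — change propagation:
  D7: newly demanded (no cache) — executes and yields 3.
  B11: newly demanded (no cache) — executes and yields 0.
  F2: newly demanded (no cache) — executes and yields 0.
  G9: re-runs because B4 -6->0; new result 0.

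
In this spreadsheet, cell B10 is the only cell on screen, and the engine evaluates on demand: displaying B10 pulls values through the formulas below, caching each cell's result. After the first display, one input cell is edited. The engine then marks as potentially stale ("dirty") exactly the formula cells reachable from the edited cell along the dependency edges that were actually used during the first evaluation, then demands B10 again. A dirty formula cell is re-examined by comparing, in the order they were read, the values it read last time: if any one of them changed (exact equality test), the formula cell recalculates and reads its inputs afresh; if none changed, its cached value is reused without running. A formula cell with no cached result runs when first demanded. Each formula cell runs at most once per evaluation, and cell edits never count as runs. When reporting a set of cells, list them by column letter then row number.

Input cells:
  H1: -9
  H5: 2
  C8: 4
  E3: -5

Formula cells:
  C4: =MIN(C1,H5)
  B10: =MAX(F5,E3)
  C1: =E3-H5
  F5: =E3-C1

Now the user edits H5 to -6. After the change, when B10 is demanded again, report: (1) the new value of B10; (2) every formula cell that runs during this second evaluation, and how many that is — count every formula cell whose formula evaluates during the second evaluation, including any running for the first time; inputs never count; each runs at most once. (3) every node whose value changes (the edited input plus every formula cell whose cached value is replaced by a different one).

B10 now evaluates to -5.
Run set: B10, C1, F5 (3 run).
Changed values: B10, C1, F5, H5.

Initial pass — values computed on the first demand:
  C1 = -5 - 2 = -7
  F5 = -5 - -7 = 2
  B10 = MAX(2, -5) = 2

Second demand — change propagation:
  C1: re-runs because H5 2->-6; new result 1.
  F5: re-runs because C1 -7->1; new result -6.
  B10: re-runs because F5 2->-6; new result -5.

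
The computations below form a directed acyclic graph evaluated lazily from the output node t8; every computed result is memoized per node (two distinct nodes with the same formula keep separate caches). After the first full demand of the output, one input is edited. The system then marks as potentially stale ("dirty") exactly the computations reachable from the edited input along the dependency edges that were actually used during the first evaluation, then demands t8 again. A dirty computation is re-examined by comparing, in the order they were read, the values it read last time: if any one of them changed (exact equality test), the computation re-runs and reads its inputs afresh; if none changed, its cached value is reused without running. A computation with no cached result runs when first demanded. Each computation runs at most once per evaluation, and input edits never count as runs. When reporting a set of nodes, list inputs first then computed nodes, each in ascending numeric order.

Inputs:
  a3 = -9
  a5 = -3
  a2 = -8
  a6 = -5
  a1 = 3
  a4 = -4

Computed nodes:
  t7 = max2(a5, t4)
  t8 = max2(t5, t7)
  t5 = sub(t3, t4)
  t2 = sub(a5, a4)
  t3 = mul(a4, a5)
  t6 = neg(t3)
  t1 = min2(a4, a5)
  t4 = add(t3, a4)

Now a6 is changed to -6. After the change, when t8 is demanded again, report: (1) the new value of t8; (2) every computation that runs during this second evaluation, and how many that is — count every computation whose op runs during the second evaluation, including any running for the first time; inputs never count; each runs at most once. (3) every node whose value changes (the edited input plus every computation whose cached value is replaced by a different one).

Demanding t8 again yields 8.
0 computations run: none.
The nodes whose values change: a6.
Note the shortcut — nothing in the graph depends on a6 at all, so no recomputation happens.

First demand of the output computes:
  t3 = mul(-4, -3) = 12
  t4 = add(12, -4) = 8
  t5 = sub(12, 8) = 4
  t7 = max2(-3, 8) = 8
  t8 = max2(4, 8) = 8

After the edit, cleaning proceeds:
  no node depends on a6 at all; the second demand re-runs nothing.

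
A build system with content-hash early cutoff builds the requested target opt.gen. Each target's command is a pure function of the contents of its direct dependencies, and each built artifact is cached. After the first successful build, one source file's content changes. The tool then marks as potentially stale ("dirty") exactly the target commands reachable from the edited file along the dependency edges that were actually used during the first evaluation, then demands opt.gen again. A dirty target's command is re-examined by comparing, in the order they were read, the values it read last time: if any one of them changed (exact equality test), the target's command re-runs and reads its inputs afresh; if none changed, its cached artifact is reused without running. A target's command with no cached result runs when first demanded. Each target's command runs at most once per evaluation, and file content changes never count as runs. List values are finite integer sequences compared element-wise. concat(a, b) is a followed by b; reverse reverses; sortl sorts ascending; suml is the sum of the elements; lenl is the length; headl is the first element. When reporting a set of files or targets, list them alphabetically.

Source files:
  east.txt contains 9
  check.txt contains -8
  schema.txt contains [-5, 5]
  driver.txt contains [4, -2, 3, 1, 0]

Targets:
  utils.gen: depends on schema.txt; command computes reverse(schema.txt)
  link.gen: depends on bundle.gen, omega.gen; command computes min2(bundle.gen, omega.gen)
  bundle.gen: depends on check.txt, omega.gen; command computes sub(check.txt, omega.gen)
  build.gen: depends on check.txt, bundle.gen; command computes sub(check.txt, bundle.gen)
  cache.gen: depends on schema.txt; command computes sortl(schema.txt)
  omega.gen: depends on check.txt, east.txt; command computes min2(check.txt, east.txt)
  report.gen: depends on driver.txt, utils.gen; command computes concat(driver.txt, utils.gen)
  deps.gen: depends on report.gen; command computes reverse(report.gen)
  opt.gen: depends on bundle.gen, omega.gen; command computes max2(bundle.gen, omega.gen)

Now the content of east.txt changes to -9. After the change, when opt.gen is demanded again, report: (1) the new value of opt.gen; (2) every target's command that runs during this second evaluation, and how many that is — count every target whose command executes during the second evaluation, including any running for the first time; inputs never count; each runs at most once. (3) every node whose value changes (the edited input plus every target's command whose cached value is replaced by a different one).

New value of opt.gen: 1.
Target commands that run: bundle.gen, omega.gen, opt.gen — 3 in total.
Values that change: bundle.gen, east.txt, omega.gen, opt.gen.

First evaluation (everything demanded from the output):
  omega.gen = min2(-8, 9) = -8
  bundle.gen = sub(-8, -8) = 0
  opt.gen = max2(0, -8) = 0

Propagation after the edit:
  omega.gen: runs — east.txt 9->-9; result -9.
  bundle.gen: runs — omega.gen -8->-9; result 1.
  opt.gen: runs — bundle.gen 0->1; omega.gen -8->-9; result 1.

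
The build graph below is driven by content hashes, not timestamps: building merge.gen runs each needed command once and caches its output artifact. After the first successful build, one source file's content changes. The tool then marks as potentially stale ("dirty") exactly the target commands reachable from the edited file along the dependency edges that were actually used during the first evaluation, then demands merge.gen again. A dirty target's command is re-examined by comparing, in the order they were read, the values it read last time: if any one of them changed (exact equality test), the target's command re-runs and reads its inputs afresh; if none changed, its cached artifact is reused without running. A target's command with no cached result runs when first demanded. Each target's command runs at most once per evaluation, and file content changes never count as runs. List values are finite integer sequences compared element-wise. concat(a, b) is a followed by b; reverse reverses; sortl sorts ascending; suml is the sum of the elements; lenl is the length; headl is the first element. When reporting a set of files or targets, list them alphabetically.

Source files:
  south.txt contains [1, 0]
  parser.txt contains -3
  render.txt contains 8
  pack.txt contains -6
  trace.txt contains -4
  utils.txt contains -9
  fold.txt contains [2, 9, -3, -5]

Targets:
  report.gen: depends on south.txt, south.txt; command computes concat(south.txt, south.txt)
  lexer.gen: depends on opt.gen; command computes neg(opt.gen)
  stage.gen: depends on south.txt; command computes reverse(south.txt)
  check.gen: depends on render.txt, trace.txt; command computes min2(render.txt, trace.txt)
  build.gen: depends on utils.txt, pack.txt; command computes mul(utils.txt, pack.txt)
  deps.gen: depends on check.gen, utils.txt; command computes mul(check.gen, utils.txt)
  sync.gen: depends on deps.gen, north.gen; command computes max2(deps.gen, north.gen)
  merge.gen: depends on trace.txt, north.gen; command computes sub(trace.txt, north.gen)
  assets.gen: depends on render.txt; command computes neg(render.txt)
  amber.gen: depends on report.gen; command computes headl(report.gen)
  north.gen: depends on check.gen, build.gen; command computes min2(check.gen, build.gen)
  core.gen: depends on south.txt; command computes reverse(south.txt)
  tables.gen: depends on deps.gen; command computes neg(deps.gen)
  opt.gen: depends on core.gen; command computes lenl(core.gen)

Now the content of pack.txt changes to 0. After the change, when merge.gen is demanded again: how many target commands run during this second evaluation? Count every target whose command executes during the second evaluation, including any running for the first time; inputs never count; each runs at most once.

Run set: build.gen, north.gen (2 run).
The important point: north.gen recomputes to an identical value, and the output ends up unchanged.

Initial pass — values computed on the first demand:
  build.gen = mul(-9, -6) = 54
  check.gen = min2(8, -4) = -4
  north.gen = min2(-4, 54) = -4
  merge.gen = sub(-4, -4) = 0

Second demand — change propagation:
  build.gen: re-runs because pack.txt -6->0; new result 0.
  north.gen: re-runs because build.gen 54->0; new result -4 (unchanged).
  merge.gen: re-examined; everything it read last time is the same (trace.txt unchanged, north.gen unchanged) — cache 0 kept, no run.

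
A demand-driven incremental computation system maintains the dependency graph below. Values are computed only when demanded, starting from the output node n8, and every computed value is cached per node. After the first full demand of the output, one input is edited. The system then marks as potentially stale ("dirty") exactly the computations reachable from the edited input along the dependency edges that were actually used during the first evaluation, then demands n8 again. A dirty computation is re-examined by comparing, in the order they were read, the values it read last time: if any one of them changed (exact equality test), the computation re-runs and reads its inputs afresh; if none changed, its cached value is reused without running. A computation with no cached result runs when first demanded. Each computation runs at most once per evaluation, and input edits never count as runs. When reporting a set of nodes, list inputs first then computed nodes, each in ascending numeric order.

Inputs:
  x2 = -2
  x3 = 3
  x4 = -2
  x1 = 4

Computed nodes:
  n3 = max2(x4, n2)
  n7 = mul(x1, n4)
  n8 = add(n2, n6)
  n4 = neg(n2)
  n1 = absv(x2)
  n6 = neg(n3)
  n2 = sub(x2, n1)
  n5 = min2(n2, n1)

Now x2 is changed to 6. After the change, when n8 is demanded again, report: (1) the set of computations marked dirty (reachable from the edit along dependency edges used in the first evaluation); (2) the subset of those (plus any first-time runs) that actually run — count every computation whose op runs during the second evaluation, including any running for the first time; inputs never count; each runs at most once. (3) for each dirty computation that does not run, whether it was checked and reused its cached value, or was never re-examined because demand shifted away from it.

First evaluation (everything demanded from the output):
  n1 = absv(-2) = 2
  n2 = sub(-2, 2) = -4
  n3 = max2(-2, -4) = -2
  n6 = neg(-2) = 2
  n8 = add(-4, 2) = -2

Propagation after the edit:
  n1: runs — x2 -2->6; result 6.
  n2: runs — x2 -2->6; n1 2->6; result 0.
  n3: runs — n2 -4->0; result 0.
  n6: runs — n3 -2->0; result 0.
  n8: runs — n2 -4->0; n6 2->0; result 0.

Marked dirty: n1, n2, n3, n6, n8.
Computations that run: n1, n2, n3, n6, n8 — 5 in total.
Every dirty computation ran.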